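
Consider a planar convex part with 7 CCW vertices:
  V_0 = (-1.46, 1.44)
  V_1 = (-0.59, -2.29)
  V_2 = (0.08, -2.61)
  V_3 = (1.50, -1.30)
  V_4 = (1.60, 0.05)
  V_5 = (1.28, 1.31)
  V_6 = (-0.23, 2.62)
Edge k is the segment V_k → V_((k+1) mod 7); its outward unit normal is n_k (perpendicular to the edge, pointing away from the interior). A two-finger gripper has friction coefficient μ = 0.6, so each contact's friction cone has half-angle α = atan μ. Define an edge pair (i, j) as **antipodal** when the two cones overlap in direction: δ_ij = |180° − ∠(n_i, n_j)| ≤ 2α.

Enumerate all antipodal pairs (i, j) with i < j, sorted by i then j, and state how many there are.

count = 9; pairs: (0,2), (0,3), (0,4), (0,5), (1,4), (1,5), (2,6), (3,6), (4,6)

α = atan 0.6 = 30.96°;  2α = 61.93°
n_0 = (-0.9739, -0.2271)
n_1 = (-0.4310, -0.9024)
n_2 = (+0.6781, -0.7350)
n_3 = (+0.9973, -0.0739)
n_4 = (+0.9692, +0.2462)
n_5 = (+0.6553, +0.7554)
n_6 = (-0.6923, +0.7216)
  (0,1): δ = 128.66°  ·
  (0,2): δ = 60.44°  ✓
  (0,3): δ = 17.37°  ✓
  (0,4): δ = 1.12°  ✓
  (0,5): δ = 35.93°  ✓
  (0,6): δ = 120.68°  ·
  (1,2): δ = 111.78°  ·
  (1,3): δ = 68.71°  ·
  (1,4): δ = 50.22°  ✓
  (1,5): δ = 15.41°  ✓
  (1,6): δ = 69.34°  ·
  (2,3): δ = 136.93°  ·
  (2,4): δ = 118.44°  ·
  (2,5): δ = 83.64°  ·
  (2,6): δ = 1.12°  ✓
  (3,4): δ = 161.51°  ·
  (3,5): δ = 126.71°  ·
  (3,6): δ = 41.95°  ✓
  (4,5): δ = 145.19°  ·
  (4,6): δ = 60.44°  ✓
  (5,6): δ = 95.25°  ·
antipodal pairs: 9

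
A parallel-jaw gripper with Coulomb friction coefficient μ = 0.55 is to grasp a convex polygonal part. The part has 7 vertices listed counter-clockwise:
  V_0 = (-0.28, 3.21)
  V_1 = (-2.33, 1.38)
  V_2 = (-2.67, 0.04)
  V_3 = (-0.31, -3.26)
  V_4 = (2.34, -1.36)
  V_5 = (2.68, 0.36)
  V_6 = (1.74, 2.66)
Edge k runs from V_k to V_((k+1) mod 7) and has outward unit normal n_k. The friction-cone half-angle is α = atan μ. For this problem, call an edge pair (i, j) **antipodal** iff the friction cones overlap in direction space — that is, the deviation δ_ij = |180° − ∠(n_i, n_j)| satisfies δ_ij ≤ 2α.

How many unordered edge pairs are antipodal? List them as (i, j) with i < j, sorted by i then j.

count = 9; pairs: (0,3), (0,4), (1,3), (1,4), (1,5), (2,4), (2,5), (2,6), (3,6)

α = atan 0.55 = 28.81°;  2α = 57.62°
n_0 = (-0.6659, +0.7460)
n_1 = (-0.9693, +0.2459)
n_2 = (-0.8134, -0.5817)
n_3 = (+0.5827, -0.8127)
n_4 = (+0.9810, -0.1939)
n_5 = (+0.9257, +0.3783)
n_6 = (+0.2627, +0.9649)
  (0,1): δ = 145.99°  ·
  (0,2): δ = 96.18°  ·
  (0,3): δ = 6.11°  ✓
  (0,4): δ = 37.06°  ✓
  (0,5): δ = 70.47°  ·
  (0,6): δ = 123.01°  ·
  (1,2): δ = 130.19°  ·
  (1,3): δ = 40.12°  ✓
  (1,4): δ = 3.06°  ✓
  (1,5): δ = 36.47°  ✓
  (1,6): δ = 89.01°  ·
  (2,3): δ = 89.93°  ·
  (2,4): δ = 46.75°  ✓
  (2,5): δ = 13.34°  ✓
  (2,6): δ = 39.20°  ✓
  (3,4): δ = 136.82°  ·
  (3,5): δ = 103.41°  ·
  (3,6): δ = 50.87°  ✓
  (4,5): δ = 146.59°  ·
  (4,6): δ = 94.05°  ·
  (5,6): δ = 127.46°  ·
antipodal pairs: 9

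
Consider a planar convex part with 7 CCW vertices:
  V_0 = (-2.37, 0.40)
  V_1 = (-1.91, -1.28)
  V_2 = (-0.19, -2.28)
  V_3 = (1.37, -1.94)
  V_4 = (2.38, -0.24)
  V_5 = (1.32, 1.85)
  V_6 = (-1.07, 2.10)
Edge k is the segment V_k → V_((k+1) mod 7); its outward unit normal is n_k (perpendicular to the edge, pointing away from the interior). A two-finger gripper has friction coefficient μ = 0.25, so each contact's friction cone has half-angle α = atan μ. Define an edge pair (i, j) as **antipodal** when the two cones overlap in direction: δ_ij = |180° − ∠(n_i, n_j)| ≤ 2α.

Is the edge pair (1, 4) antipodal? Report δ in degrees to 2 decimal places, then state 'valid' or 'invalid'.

α = atan 0.25 = 14.04°;  2α = 28.07°
edge 1: e_1 = (+1.72, -1.00);  n_1 = (-0.5026, -0.8645)
edge 4: e_4 = (-1.06, +2.09);  n_4 = (+0.8919, +0.4523)
∠(n_1, n_4) = 147.07°
δ = |180° − 147.07°| = 32.93°
32.93° > 2α = 28.07°  →  invalid

δ = 32.93°, invalid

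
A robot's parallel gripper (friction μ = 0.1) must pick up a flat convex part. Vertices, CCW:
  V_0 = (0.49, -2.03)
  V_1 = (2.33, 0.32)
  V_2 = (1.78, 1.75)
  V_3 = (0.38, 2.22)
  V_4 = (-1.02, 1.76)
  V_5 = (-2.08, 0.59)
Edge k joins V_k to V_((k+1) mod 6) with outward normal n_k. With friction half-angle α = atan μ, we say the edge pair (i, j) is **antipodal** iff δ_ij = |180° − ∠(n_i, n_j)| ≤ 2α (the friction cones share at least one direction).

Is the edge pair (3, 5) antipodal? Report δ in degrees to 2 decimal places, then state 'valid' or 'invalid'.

α = atan 0.1 = 5.71°;  2α = 11.42°
edge 3: e_3 = (-1.40, -0.46);  n_3 = (-0.3122, +0.9500)
edge 5: e_5 = (+2.57, -2.62);  n_5 = (-0.7139, -0.7003)
∠(n_3, n_5) = 116.26°
δ = |180° − 116.26°| = 63.74°
63.74° > 2α = 11.42°  →  invalid

δ = 63.74°, invalid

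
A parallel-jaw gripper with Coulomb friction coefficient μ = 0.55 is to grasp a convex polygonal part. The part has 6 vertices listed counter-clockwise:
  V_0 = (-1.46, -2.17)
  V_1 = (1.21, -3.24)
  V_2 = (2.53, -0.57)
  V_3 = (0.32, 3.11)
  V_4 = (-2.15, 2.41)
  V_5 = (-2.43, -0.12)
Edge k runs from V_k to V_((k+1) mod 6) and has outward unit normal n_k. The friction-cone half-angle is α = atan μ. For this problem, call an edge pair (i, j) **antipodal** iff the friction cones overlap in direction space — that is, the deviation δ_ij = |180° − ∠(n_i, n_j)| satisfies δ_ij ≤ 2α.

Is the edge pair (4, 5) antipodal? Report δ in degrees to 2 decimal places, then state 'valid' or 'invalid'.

δ = 148.36°, invalid

α = atan 0.55 = 28.81°;  2α = 57.62°
edge 4: e_4 = (-0.28, -2.53);  n_4 = (-0.9939, +0.1100)
edge 5: e_5 = (+0.97, -2.05);  n_5 = (-0.9039, -0.4277)
∠(n_4, n_5) = 31.64°
δ = |180° − 31.64°| = 148.36°
148.36° > 2α = 57.62°  →  invalid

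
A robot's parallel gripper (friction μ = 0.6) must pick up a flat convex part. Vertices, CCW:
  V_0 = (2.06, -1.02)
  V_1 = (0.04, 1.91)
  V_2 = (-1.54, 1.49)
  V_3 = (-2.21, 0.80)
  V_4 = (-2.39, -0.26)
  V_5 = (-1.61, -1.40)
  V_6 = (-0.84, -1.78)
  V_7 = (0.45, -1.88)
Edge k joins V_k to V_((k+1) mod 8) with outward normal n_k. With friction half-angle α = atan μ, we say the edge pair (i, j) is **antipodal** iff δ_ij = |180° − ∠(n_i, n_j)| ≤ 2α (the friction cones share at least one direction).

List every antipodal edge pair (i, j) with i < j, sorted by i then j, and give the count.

count = 10; pairs: (0,3), (0,4), (0,5), (0,6), (1,5), (1,6), (1,7), (2,6), (2,7), (3,7)

α = atan 0.6 = 30.96°;  2α = 61.93°
n_0 = (+0.8233, +0.5676)
n_1 = (-0.2569, +0.9664)
n_2 = (-0.7174, +0.6966)
n_3 = (-0.9859, +0.1674)
n_4 = (-0.8253, -0.5647)
n_5 = (-0.4425, -0.8967)
n_6 = (-0.0773, -0.9970)
n_7 = (+0.4712, -0.8820)
  (0,1): δ = 109.70°  ·
  (0,2): δ = 78.74°  ·
  (0,3): δ = 44.22°  ✓
  (0,4): δ = 0.20°  ✓
  (0,5): δ = 29.15°  ✓
  (0,6): δ = 50.98°  ✓
  (0,7): δ = 83.53°  ·
  (1,2): δ = 149.04°  ·
  (1,3): δ = 114.52°  ·
  (1,4): δ = 70.51°  ·
  (1,5): δ = 41.15°  ✓
  (1,6): δ = 19.32°  ✓
  (1,7): δ = 13.22°  ✓
  (2,3): δ = 145.48°  ·
  (2,4): δ = 101.46°  ·
  (2,5): δ = 72.11°  ·
  (2,6): δ = 50.28°  ✓
  (2,7): δ = 17.73°  ✓
  (3,4): δ = 135.98°  ·
  (3,5): δ = 106.63°  ·
  (3,6): δ = 84.80°  ·
  (3,7): δ = 52.25°  ✓
  (4,5): δ = 150.65°  ·
  (4,6): δ = 128.81°  ·
  (4,7): δ = 96.27°  ·
  (5,6): δ = 158.17°  ·
  (5,7): δ = 125.62°  ·
  (6,7): δ = 147.46°  ·
antipodal pairs: 10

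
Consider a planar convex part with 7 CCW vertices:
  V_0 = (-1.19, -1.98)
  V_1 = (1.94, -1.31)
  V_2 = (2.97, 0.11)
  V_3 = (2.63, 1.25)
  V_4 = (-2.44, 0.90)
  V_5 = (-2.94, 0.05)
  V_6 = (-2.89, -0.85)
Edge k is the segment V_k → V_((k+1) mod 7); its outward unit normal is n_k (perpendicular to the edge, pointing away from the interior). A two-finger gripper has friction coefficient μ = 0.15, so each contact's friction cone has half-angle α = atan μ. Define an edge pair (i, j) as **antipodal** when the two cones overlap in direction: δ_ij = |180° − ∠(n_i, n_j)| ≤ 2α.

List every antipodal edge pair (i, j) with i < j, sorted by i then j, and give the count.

count = 3; pairs: (0,3), (1,4), (2,5)

α = atan 0.15 = 8.53°;  2α = 17.06°
n_0 = (+0.2093, -0.9778)
n_1 = (+0.8095, -0.5872)
n_2 = (+0.9583, +0.2858)
n_3 = (-0.0689, +0.9976)
n_4 = (-0.8619, +0.5070)
n_5 = (-0.9985, -0.0555)
n_6 = (-0.5536, -0.8328)
  (0,1): δ = 138.04°  ·
  (0,2): δ = 85.48°  ·
  (0,3): δ = 8.13°  ✓
  (0,4): δ = 47.45°  ·
  (0,5): δ = 81.10°  ·
  (0,6): δ = 134.31°  ·
  (1,2): δ = 127.44°  ·
  (1,3): δ = 50.10°  ·
  (1,4): δ = 5.49°  ✓
  (1,5): δ = 39.14°  ·
  (1,6): δ = 92.34°  ·
  (2,3): δ = 102.66°  ·
  (2,4): δ = 47.07°  ·
  (2,5): δ = 13.43°  ✓
  (2,6): δ = 39.78°  ·
  (3,4): δ = 124.41°  ·
  (3,5): δ = 90.77°  ·
  (3,6): δ = 37.56°  ·
  (4,5): δ = 146.35°  ·
  (4,6): δ = 93.15°  ·
  (5,6): δ = 126.79°  ·
antipodal pairs: 3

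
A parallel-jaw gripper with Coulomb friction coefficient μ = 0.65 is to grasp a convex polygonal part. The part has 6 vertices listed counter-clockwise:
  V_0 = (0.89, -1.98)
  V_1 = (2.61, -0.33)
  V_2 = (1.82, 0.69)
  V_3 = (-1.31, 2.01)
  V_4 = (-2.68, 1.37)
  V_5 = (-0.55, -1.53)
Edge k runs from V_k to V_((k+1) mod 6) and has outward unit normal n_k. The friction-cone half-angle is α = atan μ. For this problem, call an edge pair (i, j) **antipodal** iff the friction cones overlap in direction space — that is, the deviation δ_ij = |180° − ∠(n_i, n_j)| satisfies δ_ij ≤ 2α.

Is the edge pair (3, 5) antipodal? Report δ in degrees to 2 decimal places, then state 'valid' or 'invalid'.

δ = 42.39°, valid

α = atan 0.65 = 33.02°;  2α = 66.05°
edge 3: e_3 = (-1.37, -0.64);  n_3 = (-0.4232, +0.9060)
edge 5: e_5 = (+1.44, -0.45);  n_5 = (-0.2983, -0.9545)
∠(n_3, n_5) = 137.61°
δ = |180° − 137.61°| = 42.39°
42.39° ≤ 2α = 66.05°  →  valid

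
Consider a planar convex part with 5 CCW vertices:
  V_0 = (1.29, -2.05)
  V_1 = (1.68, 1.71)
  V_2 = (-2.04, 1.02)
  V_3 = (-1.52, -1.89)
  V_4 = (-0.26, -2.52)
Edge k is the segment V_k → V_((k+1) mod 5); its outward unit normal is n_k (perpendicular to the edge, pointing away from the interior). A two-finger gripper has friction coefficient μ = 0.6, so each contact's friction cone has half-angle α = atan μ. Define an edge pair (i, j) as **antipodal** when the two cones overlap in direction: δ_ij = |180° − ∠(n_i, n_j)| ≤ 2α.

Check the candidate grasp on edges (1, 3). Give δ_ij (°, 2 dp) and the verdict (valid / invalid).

α = atan 0.6 = 30.96°;  2α = 61.93°
edge 1: e_1 = (-3.72, -0.69);  n_1 = (-0.1824, +0.9832)
edge 3: e_3 = (+1.26, -0.63);  n_3 = (-0.4472, -0.8944)
∠(n_1, n_3) = 142.93°
δ = |180° − 142.93°| = 37.07°
37.07° ≤ 2α = 61.93°  →  valid

δ = 37.07°, valid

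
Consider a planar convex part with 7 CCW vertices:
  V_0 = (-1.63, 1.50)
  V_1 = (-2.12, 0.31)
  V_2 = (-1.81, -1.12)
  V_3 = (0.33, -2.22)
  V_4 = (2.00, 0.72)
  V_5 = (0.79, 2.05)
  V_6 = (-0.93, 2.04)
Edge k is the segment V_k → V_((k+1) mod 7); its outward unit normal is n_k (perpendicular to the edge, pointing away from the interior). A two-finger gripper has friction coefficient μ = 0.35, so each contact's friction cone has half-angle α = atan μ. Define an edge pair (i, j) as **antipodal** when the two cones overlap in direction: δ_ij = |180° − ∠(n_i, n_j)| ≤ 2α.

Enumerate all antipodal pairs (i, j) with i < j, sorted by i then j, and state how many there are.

count = 5; pairs: (0,3), (1,4), (2,4), (2,5), (3,6)

α = atan 0.35 = 19.29°;  2α = 38.58°
n_0 = (-0.9247, +0.3807)
n_1 = (-0.9773, -0.2119)
n_2 = (-0.4572, -0.8894)
n_3 = (+0.8695, -0.4939)
n_4 = (+0.7397, +0.6729)
n_5 = (-0.0058, +1.0000)
n_6 = (-0.6108, +0.7918)
  (0,1): δ = 145.39°  ·
  (0,2): δ = 94.82°  ·
  (0,3): δ = 7.22°  ✓
  (0,4): δ = 64.68°  ·
  (0,5): δ = 112.71°  ·
  (0,6): δ = 150.03°  ·
  (1,2): δ = 129.44°  ·
  (1,3): δ = 41.83°  ·
  (1,4): δ = 30.06°  ✓
  (1,5): δ = 78.10°  ·
  (1,6): δ = 115.42°  ·
  (2,3): δ = 92.39°  ·
  (2,4): δ = 20.50°  ✓
  (2,5): δ = 27.54°  ✓
  (2,6): δ = 64.85°  ·
  (3,4): δ = 108.11°  ·
  (3,5): δ = 60.07°  ·
  (3,6): δ = 22.75°  ✓
  (4,5): δ = 131.96°  ·
  (4,6): δ = 94.65°  ·
  (5,6): δ = 142.69°  ·
antipodal pairs: 5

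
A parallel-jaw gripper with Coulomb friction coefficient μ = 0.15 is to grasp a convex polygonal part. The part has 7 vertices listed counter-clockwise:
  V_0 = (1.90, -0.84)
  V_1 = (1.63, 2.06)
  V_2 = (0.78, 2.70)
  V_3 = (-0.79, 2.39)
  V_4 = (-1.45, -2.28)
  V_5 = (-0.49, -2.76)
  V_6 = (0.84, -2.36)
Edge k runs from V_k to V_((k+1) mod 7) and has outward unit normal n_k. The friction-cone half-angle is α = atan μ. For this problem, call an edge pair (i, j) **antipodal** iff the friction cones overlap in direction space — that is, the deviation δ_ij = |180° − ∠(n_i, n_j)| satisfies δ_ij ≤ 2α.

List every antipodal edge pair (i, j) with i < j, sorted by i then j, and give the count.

count = 3; pairs: (0,3), (1,4), (2,5)

α = atan 0.15 = 8.53°;  2α = 17.06°
n_0 = (+0.9957, +0.0927)
n_1 = (+0.6015, +0.7989)
n_2 = (-0.1937, +0.9811)
n_3 = (-0.9902, +0.1399)
n_4 = (-0.4472, -0.8944)
n_5 = (+0.2880, -0.9576)
n_6 = (+0.8202, -0.5720)
  (0,1): δ = 132.30°  ·
  (0,2): δ = 84.15°  ·
  (0,3): δ = 13.36°  ✓
  (0,4): δ = 58.12°  ·
  (0,5): δ = 101.42°  ·
  (0,6): δ = 139.79°  ·
  (1,2): δ = 131.85°  ·
  (1,3): δ = 61.07°  ·
  (1,4): δ = 10.41°  ✓
  (1,5): δ = 53.72°  ·
  (1,6): δ = 92.09°  ·
  (2,3): δ = 109.21°  ·
  (2,4): δ = 37.73°  ·
  (2,5): δ = 5.57°  ✓
  (2,6): δ = 43.94°  ·
  (3,4): δ = 108.52°  ·
  (3,5): δ = 65.22°  ·
  (3,6): δ = 26.85°  ·
  (4,5): δ = 136.70°  ·
  (4,6): δ = 98.33°  ·
  (5,6): δ = 141.63°  ·
antipodal pairs: 3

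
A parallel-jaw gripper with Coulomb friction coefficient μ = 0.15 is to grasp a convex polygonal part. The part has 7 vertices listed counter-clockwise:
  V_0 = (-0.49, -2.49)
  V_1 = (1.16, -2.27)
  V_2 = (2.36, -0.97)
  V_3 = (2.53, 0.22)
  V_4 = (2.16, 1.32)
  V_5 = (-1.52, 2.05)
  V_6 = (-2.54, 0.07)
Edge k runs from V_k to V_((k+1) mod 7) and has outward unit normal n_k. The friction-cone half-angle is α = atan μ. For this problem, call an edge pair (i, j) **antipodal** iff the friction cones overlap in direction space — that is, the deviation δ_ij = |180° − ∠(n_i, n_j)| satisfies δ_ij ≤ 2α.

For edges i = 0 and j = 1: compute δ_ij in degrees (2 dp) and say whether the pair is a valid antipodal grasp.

α = atan 0.15 = 8.53°;  2α = 17.06°
edge 0: e_0 = (+1.65, +0.22);  n_0 = (+0.1322, -0.9912)
edge 1: e_1 = (+1.20, +1.30);  n_1 = (+0.7348, -0.6783)
∠(n_0, n_1) = 39.70°
δ = |180° − 39.70°| = 140.30°
140.30° > 2α = 17.06°  →  invalid

δ = 140.30°, invalid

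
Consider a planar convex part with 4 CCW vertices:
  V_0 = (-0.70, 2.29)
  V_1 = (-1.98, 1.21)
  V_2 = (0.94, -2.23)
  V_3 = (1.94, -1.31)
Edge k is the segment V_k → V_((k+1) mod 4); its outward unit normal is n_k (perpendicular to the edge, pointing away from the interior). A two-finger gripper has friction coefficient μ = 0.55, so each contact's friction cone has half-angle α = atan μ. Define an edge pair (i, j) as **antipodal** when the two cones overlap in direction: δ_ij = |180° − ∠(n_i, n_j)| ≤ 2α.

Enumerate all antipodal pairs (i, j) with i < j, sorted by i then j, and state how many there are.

count = 2; pairs: (0,2), (1,3)

α = atan 0.55 = 28.81°;  2α = 57.62°
n_0 = (-0.6449, +0.7643)
n_1 = (-0.7624, -0.6471)
n_2 = (+0.6771, -0.7359)
n_3 = (+0.8064, +0.5914)
  (0,1): δ = 89.83°  ·
  (0,2): δ = 2.46°  ✓
  (0,3): δ = 86.10°  ·
  (1,2): δ = 87.71°  ·
  (1,3): δ = 4.07°  ✓
  (2,3): δ = 96.36°  ·
antipodal pairs: 2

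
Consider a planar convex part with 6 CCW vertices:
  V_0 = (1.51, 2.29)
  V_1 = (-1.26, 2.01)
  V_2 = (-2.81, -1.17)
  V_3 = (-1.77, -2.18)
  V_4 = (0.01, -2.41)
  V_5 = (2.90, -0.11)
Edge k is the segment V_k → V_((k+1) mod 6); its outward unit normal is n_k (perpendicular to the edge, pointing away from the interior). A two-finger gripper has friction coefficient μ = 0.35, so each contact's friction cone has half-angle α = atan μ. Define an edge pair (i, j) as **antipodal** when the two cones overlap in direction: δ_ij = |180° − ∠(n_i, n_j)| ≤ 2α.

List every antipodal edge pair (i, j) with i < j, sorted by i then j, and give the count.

count = 4; pairs: (0,3), (0,4), (1,4), (2,5)

α = atan 0.35 = 19.29°;  2α = 38.58°
n_0 = (-0.1006, +0.9949)
n_1 = (-0.8989, +0.4381)
n_2 = (-0.6967, -0.7174)
n_3 = (-0.1281, -0.9918)
n_4 = (+0.6227, -0.7825)
n_5 = (+0.8653, +0.5012)
  (0,1): δ = 121.76°  ·
  (0,2): δ = 49.93°  ·
  (0,3): δ = 13.13°  ✓
  (0,4): δ = 32.74°  ✓
  (0,5): δ = 114.31°  ·
  (1,2): δ = 108.18°  ·
  (1,3): δ = 71.38°  ·
  (1,4): δ = 25.50°  ✓
  (1,5): δ = 56.06°  ·
  (2,3): δ = 143.20°  ·
  (2,4): δ = 97.32°  ·
  (2,5): δ = 15.76°  ✓
  (3,4): δ = 134.12°  ·
  (3,5): δ = 52.56°  ·
  (4,5): δ = 98.44°  ·
antipodal pairs: 4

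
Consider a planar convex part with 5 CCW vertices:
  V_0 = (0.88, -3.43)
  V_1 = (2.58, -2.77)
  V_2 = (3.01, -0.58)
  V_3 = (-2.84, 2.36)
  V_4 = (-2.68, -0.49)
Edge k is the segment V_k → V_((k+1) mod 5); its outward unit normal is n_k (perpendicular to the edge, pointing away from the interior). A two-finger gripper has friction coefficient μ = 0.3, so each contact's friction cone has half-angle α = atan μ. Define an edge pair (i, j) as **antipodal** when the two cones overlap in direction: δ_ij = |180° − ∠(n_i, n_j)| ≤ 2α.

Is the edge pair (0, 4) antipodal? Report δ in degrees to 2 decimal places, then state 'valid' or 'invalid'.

α = atan 0.3 = 16.70°;  2α = 33.40°
edge 0: e_0 = (+1.70, +0.66);  n_0 = (+0.3619, -0.9322)
edge 4: e_4 = (+3.56, -2.94);  n_4 = (-0.6368, -0.7711)
∠(n_0, n_4) = 60.77°
δ = |180° − 60.77°| = 119.23°
119.23° > 2α = 33.40°  →  invalid

δ = 119.23°, invalid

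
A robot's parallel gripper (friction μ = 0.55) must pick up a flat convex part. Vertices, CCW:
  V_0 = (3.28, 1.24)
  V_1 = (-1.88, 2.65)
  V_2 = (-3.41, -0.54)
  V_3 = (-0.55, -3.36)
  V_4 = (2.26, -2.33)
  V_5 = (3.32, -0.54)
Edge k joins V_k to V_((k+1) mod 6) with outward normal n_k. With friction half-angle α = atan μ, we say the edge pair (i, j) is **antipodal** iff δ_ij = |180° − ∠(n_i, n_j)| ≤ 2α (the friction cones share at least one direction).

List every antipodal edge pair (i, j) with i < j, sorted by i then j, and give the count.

α = atan 0.55 = 28.81°;  2α = 57.62°
n_0 = (+0.2636, +0.9646)
n_1 = (-0.9017, +0.4325)
n_2 = (-0.7021, -0.7121)
n_3 = (+0.3442, -0.9389)
n_4 = (+0.8604, -0.5095)
n_5 = (+0.9997, +0.0225)
  (0,1): δ = 100.34°  ·
  (0,2): δ = 29.31°  ✓
  (0,3): δ = 35.41°  ✓
  (0,4): δ = 74.65°  ·
  (0,5): δ = 106.57°  ·
  (1,2): δ = 108.97°  ·
  (1,3): δ = 44.25°  ✓
  (1,4): δ = 5.01°  ✓
  (1,5): δ = 26.91°  ✓
  (2,3): δ = 115.27°  ·
  (2,4): δ = 76.04°  ·
  (2,5): δ = 44.12°  ✓
  (3,4): δ = 140.76°  ·
  (3,5): δ = 108.84°  ·
  (4,5): δ = 148.08°  ·
antipodal pairs: 6

count = 6; pairs: (0,2), (0,3), (1,3), (1,4), (1,5), (2,5)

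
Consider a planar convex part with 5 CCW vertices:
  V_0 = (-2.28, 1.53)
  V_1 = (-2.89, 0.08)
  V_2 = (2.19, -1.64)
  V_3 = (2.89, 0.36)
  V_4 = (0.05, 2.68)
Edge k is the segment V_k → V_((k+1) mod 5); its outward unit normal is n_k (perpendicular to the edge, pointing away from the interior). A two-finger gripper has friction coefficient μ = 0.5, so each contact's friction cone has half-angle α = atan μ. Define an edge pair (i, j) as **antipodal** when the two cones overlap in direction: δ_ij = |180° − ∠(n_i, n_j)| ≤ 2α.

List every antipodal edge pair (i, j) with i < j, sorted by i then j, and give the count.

α = atan 0.5 = 26.57°;  2α = 53.13°
n_0 = (-0.9218, +0.3878)
n_1 = (-0.3207, -0.9472)
n_2 = (+0.9439, -0.3304)
n_3 = (+0.6326, +0.7744)
n_4 = (-0.4426, +0.8967)
  (0,1): δ = 85.89°  ·
  (0,2): δ = 3.53°  ✓
  (0,3): δ = 73.57°  ·
  (0,4): δ = 139.09°  ·
  (1,2): δ = 90.58°  ·
  (1,3): δ = 20.54°  ✓
  (1,4): δ = 44.97°  ✓
  (2,3): δ = 109.96°  ·
  (2,4): δ = 44.44°  ✓
  (3,4): δ = 114.49°  ·
antipodal pairs: 4

count = 4; pairs: (0,2), (1,3), (1,4), (2,4)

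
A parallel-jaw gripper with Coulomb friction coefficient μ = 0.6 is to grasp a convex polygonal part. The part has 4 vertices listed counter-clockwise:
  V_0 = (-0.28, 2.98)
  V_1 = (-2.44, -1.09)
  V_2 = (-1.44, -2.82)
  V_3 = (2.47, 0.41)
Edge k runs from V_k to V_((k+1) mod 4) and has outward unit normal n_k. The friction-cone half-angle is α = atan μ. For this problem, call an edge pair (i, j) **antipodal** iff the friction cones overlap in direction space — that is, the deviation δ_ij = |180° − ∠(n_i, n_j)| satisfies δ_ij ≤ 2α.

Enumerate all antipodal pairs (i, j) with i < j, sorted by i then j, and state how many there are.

α = atan 0.6 = 30.96°;  2α = 61.93°
n_0 = (-0.8833, +0.4688)
n_1 = (-0.8658, -0.5004)
n_2 = (+0.6369, -0.7710)
n_3 = (+0.6828, +0.7306)
  (0,1): δ = 122.02°  ·
  (0,2): δ = 22.48°  ✓
  (0,3): δ = 74.89°  ·
  (1,2): δ = 80.47°  ·
  (1,3): δ = 16.91°  ✓
  (2,3): δ = 82.62°  ·
antipodal pairs: 2

count = 2; pairs: (0,2), (1,3)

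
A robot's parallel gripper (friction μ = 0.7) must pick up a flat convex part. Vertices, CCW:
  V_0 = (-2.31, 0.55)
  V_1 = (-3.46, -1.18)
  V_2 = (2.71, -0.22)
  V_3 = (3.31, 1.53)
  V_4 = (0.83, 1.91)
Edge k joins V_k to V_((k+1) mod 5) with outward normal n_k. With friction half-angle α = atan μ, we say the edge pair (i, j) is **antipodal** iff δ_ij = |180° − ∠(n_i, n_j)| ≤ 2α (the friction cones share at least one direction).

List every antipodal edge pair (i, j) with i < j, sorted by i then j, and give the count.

count = 5; pairs: (0,1), (0,2), (1,3), (1,4), (2,4)

α = atan 0.7 = 34.99°;  2α = 69.98°
n_0 = (-0.8328, +0.5536)
n_1 = (+0.1537, -0.9881)
n_2 = (+0.9459, -0.3243)
n_3 = (+0.1515, +0.9885)
n_4 = (-0.3974, +0.9176)
  (0,1): δ = 47.54°  ✓
  (0,2): δ = 14.69°  ✓
  (0,3): δ = 114.90°  ·
  (0,4): δ = 147.03°  ·
  (1,2): δ = 117.77°  ·
  (1,3): δ = 17.56°  ✓
  (1,4): δ = 14.57°  ✓
  (2,3): δ = 79.79°  ·
  (2,4): δ = 47.66°  ✓
  (3,4): δ = 147.87°  ·
antipodal pairs: 5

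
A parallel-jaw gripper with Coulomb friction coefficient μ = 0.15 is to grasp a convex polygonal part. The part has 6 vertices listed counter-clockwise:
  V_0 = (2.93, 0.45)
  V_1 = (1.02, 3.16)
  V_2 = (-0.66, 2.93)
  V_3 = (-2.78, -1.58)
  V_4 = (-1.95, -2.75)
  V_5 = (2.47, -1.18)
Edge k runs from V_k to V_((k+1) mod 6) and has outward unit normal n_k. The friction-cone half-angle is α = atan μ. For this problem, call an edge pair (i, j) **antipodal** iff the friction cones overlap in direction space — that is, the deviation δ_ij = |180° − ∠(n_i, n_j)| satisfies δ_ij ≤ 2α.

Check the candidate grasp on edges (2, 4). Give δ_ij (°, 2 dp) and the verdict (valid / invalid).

δ = 45.27°, invalid

α = atan 0.15 = 8.53°;  2α = 17.06°
edge 2: e_2 = (-2.12, -4.51);  n_2 = (-0.9050, +0.4254)
edge 4: e_4 = (+4.42, +1.57);  n_4 = (+0.3347, -0.9423)
∠(n_2, n_4) = 134.73°
δ = |180° − 134.73°| = 45.27°
45.27° > 2α = 17.06°  →  invalid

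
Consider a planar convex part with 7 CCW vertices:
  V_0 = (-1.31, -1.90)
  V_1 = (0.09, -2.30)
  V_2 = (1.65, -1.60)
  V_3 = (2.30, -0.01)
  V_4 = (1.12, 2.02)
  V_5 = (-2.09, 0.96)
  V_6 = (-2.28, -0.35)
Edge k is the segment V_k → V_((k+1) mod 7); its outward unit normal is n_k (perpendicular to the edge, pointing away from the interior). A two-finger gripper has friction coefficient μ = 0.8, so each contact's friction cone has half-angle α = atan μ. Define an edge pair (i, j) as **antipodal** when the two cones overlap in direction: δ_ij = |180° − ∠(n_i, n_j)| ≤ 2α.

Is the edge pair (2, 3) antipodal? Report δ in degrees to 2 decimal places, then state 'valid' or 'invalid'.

δ = 127.60°, invalid

α = atan 0.8 = 38.66°;  2α = 77.32°
edge 2: e_2 = (+0.65, +1.59);  n_2 = (+0.9256, -0.3784)
edge 3: e_3 = (-1.18, +2.03);  n_3 = (+0.8646, +0.5025)
∠(n_2, n_3) = 52.40°
δ = |180° − 52.40°| = 127.60°
127.60° > 2α = 77.32°  →  invalid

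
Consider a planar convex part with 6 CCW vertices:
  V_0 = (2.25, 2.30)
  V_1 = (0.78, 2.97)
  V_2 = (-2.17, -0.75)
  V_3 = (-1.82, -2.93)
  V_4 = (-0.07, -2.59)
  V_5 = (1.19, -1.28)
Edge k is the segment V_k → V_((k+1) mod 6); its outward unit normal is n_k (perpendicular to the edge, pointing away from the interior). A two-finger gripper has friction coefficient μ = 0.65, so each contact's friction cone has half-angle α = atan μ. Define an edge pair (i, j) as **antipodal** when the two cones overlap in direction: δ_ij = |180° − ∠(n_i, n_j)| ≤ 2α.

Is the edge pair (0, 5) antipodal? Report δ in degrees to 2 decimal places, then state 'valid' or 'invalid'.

α = atan 0.65 = 33.02°;  2α = 66.05°
edge 0: e_0 = (-1.47, +0.67);  n_0 = (+0.4147, +0.9099)
edge 5: e_5 = (+1.06, +3.58);  n_5 = (+0.9589, -0.2839)
∠(n_0, n_5) = 81.99°
δ = |180° − 81.99°| = 98.01°
98.01° > 2α = 66.05°  →  invalid

δ = 98.01°, invalid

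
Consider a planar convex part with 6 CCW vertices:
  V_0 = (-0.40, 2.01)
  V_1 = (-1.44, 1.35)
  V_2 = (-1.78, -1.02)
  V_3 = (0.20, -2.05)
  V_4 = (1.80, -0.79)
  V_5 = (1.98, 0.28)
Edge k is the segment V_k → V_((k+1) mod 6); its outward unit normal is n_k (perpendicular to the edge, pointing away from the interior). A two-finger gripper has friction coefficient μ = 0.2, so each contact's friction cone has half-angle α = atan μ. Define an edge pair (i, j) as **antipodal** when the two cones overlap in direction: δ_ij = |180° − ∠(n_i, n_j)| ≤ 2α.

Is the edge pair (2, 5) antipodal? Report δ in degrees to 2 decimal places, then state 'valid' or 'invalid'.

α = atan 0.2 = 11.31°;  2α = 22.62°
edge 2: e_2 = (+1.98, -1.03);  n_2 = (-0.4615, -0.8871)
edge 5: e_5 = (-2.38, +1.73);  n_5 = (+0.5880, +0.8089)
∠(n_2, n_5) = 171.47°
δ = |180° − 171.47°| = 8.53°
8.53° ≤ 2α = 22.62°  →  valid

δ = 8.53°, valid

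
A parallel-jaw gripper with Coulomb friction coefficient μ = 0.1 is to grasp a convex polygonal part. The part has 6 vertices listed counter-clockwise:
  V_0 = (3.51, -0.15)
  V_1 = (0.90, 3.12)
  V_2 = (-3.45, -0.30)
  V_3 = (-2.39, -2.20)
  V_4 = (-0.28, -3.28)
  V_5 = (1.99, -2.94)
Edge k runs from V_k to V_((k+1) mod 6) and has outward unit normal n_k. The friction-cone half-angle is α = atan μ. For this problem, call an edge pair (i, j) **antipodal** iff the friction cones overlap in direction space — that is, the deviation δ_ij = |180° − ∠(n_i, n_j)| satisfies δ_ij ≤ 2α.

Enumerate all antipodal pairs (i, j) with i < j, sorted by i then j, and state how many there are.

count = 1; pairs: (0,2)

α = atan 0.1 = 5.71°;  2α = 11.42°
n_0 = (+0.7816, +0.6238)
n_1 = (-0.6181, +0.7861)
n_2 = (-0.8733, -0.4872)
n_3 = (-0.4556, -0.8902)
n_4 = (+0.1481, -0.9890)
n_5 = (+0.8781, -0.4784)
  (0,1): δ = 90.42°  ·
  (0,2): δ = 9.44°  ✓
  (0,3): δ = 24.30°  ·
  (0,4): δ = 59.92°  ·
  (0,5): δ = 112.82°  ·
  (1,2): δ = 99.02°  ·
  (1,3): δ = 65.28°  ·
  (1,4): δ = 29.66°  ·
  (1,5): δ = 23.24°  ·
  (2,3): δ = 146.26°  ·
  (2,4): δ = 110.64°  ·
  (2,5): δ = 57.74°  ·
  (3,4): δ = 144.38°  ·
  (3,5): δ = 91.48°  ·
  (4,5): δ = 127.10°  ·
antipodal pairs: 1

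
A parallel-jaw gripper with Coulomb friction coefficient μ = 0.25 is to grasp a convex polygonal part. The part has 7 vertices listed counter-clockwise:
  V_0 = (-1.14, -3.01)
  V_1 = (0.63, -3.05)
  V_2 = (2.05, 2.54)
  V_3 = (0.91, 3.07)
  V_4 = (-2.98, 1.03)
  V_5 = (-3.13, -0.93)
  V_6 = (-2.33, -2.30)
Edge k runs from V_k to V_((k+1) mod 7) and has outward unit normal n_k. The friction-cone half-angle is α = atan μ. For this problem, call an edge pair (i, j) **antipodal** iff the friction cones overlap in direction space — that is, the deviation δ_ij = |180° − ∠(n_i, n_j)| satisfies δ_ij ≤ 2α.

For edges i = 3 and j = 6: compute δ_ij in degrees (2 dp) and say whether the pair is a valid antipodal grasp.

δ = 58.50°, invalid

α = atan 0.25 = 14.04°;  2α = 28.07°
edge 3: e_3 = (-3.89, -2.04);  n_3 = (-0.4644, +0.8856)
edge 6: e_6 = (+1.19, -0.71);  n_6 = (-0.5124, -0.8588)
∠(n_3, n_6) = 121.50°
δ = |180° − 121.50°| = 58.50°
58.50° > 2α = 28.07°  →  invalid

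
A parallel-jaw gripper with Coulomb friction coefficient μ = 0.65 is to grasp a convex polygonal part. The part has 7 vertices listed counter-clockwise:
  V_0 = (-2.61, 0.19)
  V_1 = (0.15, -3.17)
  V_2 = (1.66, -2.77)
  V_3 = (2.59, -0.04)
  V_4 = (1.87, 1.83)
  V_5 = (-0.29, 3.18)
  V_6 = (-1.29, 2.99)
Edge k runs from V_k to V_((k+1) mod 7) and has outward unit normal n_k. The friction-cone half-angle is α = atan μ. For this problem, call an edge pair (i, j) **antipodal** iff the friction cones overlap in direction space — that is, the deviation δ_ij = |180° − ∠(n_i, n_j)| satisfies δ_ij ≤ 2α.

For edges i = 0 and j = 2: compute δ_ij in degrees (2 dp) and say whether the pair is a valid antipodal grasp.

α = atan 0.65 = 33.02°;  2α = 66.05°
edge 0: e_0 = (+2.76, -3.36);  n_0 = (-0.7727, -0.6347)
edge 2: e_2 = (+0.93, +2.73);  n_2 = (+0.9466, -0.3225)
∠(n_0, n_2) = 121.79°
δ = |180° − 121.79°| = 58.21°
58.21° ≤ 2α = 66.05°  →  valid

δ = 58.21°, valid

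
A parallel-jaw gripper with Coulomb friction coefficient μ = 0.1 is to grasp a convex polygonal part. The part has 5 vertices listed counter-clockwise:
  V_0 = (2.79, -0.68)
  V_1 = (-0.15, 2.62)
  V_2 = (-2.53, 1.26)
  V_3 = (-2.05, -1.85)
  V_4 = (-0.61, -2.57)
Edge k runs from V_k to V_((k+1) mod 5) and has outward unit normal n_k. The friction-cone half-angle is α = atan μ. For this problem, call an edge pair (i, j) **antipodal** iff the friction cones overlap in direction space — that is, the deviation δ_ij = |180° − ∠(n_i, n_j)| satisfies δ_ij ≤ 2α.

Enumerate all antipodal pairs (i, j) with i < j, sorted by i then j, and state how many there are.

α = atan 0.1 = 5.71°;  2α = 11.42°
n_0 = (+0.7467, +0.6652)
n_1 = (-0.4961, +0.8682)
n_2 = (-0.9883, -0.1525)
n_3 = (-0.4472, -0.8944)
n_4 = (+0.4859, -0.8740)
  (0,1): δ = 101.95°  ·
  (0,2): δ = 32.92°  ·
  (0,3): δ = 21.74°  ·
  (0,4): δ = 77.37°  ·
  (1,2): δ = 110.97°  ·
  (1,3): δ = 56.31°  ·
  (1,4): δ = 0.68°  ✓
  (2,3): δ = 125.34°  ·
  (2,4): δ = 69.70°  ·
  (3,4): δ = 124.37°  ·
antipodal pairs: 1

count = 1; pairs: (1,4)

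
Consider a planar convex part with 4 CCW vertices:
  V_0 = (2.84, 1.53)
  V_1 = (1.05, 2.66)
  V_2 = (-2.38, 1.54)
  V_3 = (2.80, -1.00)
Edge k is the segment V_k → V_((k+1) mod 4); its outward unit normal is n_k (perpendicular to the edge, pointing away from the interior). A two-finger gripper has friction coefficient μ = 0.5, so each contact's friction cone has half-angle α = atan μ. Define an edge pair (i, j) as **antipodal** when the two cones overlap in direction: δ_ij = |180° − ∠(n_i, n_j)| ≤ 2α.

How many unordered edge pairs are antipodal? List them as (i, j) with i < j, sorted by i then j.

α = atan 0.5 = 26.57°;  2α = 53.13°
n_0 = (+0.5338, +0.8456)
n_1 = (-0.3104, +0.9506)
n_2 = (-0.4403, -0.8979)
n_3 = (+0.9999, -0.0158)
  (0,1): δ = 129.65°  ·
  (0,2): δ = 6.14°  ✓
  (0,3): δ = 121.36°  ·
  (1,2): δ = 44.20°  ✓
  (1,3): δ = 71.01°  ·
  (2,3): δ = 64.78°  ·
antipodal pairs: 2

count = 2; pairs: (0,2), (1,2)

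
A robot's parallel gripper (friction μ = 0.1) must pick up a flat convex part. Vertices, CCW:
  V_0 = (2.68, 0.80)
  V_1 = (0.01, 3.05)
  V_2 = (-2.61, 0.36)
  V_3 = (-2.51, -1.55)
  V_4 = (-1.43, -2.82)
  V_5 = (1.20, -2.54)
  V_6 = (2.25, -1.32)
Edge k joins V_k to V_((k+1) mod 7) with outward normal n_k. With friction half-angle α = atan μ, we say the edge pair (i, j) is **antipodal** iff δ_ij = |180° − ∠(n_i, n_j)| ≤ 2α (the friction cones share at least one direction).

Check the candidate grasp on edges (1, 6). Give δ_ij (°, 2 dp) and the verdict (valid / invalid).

α = atan 0.1 = 5.71°;  2α = 11.42°
edge 1: e_1 = (-2.62, -2.69);  n_1 = (-0.7164, +0.6977)
edge 6: e_6 = (+0.43, +2.12);  n_6 = (+0.9800, -0.1988)
∠(n_1, n_6) = 147.22°
δ = |180° − 147.22°| = 32.78°
32.78° > 2α = 11.42°  →  invalid

δ = 32.78°, invalid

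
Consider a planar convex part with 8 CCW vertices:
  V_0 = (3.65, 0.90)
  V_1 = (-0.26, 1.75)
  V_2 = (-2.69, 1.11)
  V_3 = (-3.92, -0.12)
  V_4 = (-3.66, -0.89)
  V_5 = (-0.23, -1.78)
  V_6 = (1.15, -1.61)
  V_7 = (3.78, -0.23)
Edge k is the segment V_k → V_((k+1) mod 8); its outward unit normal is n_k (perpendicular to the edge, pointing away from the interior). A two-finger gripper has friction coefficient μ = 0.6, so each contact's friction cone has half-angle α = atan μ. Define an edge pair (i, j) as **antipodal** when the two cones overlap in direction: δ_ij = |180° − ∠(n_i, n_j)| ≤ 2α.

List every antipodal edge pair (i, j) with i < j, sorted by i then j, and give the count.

count = 12; pairs: (0,3), (0,4), (0,5), (0,6), (1,4), (1,5), (1,6), (2,4), (2,5), (2,6), (2,7), (3,7)

α = atan 0.6 = 30.96°;  2α = 61.93°
n_0 = (+0.2124, +0.9772)
n_1 = (-0.2547, +0.9670)
n_2 = (-0.7071, +0.7071)
n_3 = (-0.9474, -0.3199)
n_4 = (-0.2512, -0.9679)
n_5 = (+0.1223, -0.9925)
n_6 = (+0.4646, -0.8855)
n_7 = (+0.9934, +0.1143)
  (0,1): δ = 152.98°  ·
  (0,2): δ = 122.74°  ·
  (0,3): δ = 59.08°  ✓
  (0,4): δ = 2.28°  ✓
  (0,5): δ = 19.29°  ✓
  (0,6): δ = 39.95°  ✓
  (0,7): δ = 108.83°  ·
  (1,2): δ = 149.76°  ·
  (1,3): δ = 86.10°  ·
  (1,4): δ = 29.30°  ✓
  (1,5): δ = 7.73°  ✓
  (1,6): δ = 12.93°  ✓
  (1,7): δ = 81.81°  ·
  (2,3): δ = 116.34°  ·
  (2,4): δ = 59.55°  ✓
  (2,5): δ = 37.98°  ✓
  (2,6): δ = 17.31°  ✓
  (2,7): δ = 51.56°  ✓
  (3,4): δ = 123.20°  ·
  (3,5): δ = 101.64°  ·
  (3,6): δ = 80.97°  ·
  (3,7): δ = 12.10°  ✓
  (4,5): δ = 158.43°  ·
  (4,6): δ = 137.77°  ·
  (4,7): δ = 68.89°  ·
  (5,6): δ = 159.34°  ·
  (5,7): δ = 90.46°  ·
  (6,7): δ = 111.12°  ·
antipodal pairs: 12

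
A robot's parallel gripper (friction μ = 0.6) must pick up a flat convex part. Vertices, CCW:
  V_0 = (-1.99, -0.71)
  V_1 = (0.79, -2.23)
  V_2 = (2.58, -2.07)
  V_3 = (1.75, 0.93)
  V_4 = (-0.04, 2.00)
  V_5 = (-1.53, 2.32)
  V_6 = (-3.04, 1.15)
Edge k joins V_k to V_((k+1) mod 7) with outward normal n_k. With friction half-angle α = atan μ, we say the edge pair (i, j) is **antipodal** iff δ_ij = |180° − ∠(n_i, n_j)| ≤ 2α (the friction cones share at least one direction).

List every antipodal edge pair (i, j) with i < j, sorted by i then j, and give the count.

count = 9; pairs: (0,2), (0,3), (0,4), (1,3), (1,4), (1,5), (2,6), (3,6), (4,6)

α = atan 0.6 = 30.96°;  2α = 61.93°
n_0 = (-0.4797, -0.8774)
n_1 = (+0.0890, -0.9960)
n_2 = (+0.9638, +0.2666)
n_3 = (+0.5131, +0.8583)
n_4 = (+0.2100, +0.9777)
n_5 = (-0.6125, +0.7905)
n_6 = (-0.8708, -0.4916)
  (0,1): δ = 146.22°  ·
  (0,2): δ = 45.87°  ✓
  (0,3): δ = 2.20°  ✓
  (0,4): δ = 16.55°  ✓
  (0,5): δ = 66.44°  ·
  (0,6): δ = 148.11°  ·
  (1,2): δ = 79.64°  ·
  (1,3): δ = 35.98°  ✓
  (1,4): δ = 17.23°  ✓
  (1,5): δ = 32.66°  ✓
  (1,6): δ = 114.34°  ·
  (2,3): δ = 136.33°  ·
  (2,4): δ = 117.59°  ·
  (2,5): δ = 67.70°  ·
  (2,6): δ = 13.98°  ✓
  (3,4): δ = 161.25°  ·
  (3,5): δ = 111.36°  ·
  (3,6): δ = 29.69°  ✓
  (4,5): δ = 130.11°  ·
  (4,6): δ = 48.43°  ✓
  (5,6): δ = 98.32°  ·
antipodal pairs: 9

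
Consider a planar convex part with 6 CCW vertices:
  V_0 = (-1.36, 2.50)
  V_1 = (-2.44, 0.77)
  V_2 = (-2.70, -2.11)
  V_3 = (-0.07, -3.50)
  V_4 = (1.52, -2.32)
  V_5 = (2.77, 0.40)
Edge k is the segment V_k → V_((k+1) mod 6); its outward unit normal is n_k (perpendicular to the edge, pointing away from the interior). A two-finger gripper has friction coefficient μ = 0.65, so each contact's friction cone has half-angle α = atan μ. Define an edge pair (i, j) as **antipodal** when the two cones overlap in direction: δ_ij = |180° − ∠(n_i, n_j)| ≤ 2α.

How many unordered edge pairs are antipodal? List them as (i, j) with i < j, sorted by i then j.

count = 6; pairs: (0,3), (0,4), (1,3), (1,4), (2,5), (3,5)

α = atan 0.65 = 33.02°;  2α = 66.05°
n_0 = (-0.8483, +0.5296)
n_1 = (-0.9959, +0.0899)
n_2 = (-0.4673, -0.8841)
n_3 = (+0.5960, -0.8030)
n_4 = (+0.9086, -0.4176)
n_5 = (+0.4532, +0.8914)
  (0,1): δ = 153.18°  ·
  (0,2): δ = 85.88°  ·
  (0,3): δ = 21.44°  ✓
  (0,4): δ = 7.29°  ✓
  (0,5): δ = 95.02°  ·
  (1,2): δ = 112.70°  ·
  (1,3): δ = 48.26°  ✓
  (1,4): δ = 19.52°  ✓
  (1,5): δ = 68.21°  ·
  (2,3): δ = 115.56°  ·
  (2,4): δ = 86.82°  ·
  (2,5): δ = 0.91°  ✓
  (3,4): δ = 151.26°  ·
  (3,5): δ = 63.53°  ✓
  (4,5): δ = 92.27°  ·
antipodal pairs: 6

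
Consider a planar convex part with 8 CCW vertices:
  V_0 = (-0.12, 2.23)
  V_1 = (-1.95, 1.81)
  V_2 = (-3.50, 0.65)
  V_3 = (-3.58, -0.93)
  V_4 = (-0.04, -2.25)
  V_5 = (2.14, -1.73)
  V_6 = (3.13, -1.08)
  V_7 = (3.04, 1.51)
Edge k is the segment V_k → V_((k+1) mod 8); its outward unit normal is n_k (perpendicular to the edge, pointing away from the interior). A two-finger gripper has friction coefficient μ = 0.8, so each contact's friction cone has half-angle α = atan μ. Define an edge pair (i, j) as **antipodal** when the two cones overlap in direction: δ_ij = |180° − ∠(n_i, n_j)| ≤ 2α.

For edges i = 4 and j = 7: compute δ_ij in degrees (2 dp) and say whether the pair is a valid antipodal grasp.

α = atan 0.8 = 38.66°;  2α = 77.32°
edge 4: e_4 = (+2.18, +0.52);  n_4 = (+0.2320, -0.9727)
edge 7: e_7 = (-3.16, +0.72);  n_7 = (+0.2222, +0.9750)
∠(n_4, n_7) = 153.75°
δ = |180° − 153.75°| = 26.25°
26.25° ≤ 2α = 77.32°  →  valid

δ = 26.25°, valid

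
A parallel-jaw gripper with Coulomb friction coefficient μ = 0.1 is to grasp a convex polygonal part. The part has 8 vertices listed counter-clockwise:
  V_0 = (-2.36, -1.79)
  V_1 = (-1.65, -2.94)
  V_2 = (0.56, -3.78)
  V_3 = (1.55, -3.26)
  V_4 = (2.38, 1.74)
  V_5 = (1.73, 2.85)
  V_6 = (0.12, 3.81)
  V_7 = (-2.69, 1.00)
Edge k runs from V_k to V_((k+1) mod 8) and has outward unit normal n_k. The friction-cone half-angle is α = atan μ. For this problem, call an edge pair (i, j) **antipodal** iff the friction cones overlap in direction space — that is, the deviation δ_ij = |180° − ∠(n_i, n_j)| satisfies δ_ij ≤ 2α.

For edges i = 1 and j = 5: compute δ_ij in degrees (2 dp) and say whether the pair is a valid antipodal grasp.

α = atan 0.1 = 5.71°;  2α = 11.42°
edge 1: e_1 = (+2.21, -0.84);  n_1 = (-0.3553, -0.9348)
edge 5: e_5 = (-1.61, +0.96);  n_5 = (+0.5121, +0.8589)
∠(n_1, n_5) = 170.00°
δ = |180° − 170.00°| = 10.00°
10.00° ≤ 2α = 11.42°  →  valid

δ = 10.00°, valid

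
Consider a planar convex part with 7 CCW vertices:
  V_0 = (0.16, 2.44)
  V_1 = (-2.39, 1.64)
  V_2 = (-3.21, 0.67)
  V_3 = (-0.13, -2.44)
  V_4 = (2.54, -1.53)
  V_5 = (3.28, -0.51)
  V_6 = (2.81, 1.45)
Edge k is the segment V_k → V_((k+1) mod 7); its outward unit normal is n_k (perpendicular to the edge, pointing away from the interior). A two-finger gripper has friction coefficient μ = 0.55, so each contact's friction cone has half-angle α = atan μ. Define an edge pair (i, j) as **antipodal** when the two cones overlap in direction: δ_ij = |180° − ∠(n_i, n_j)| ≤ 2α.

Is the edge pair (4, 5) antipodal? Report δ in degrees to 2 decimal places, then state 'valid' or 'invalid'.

δ = 130.55°, invalid

α = atan 0.55 = 28.81°;  2α = 57.62°
edge 4: e_4 = (+0.74, +1.02);  n_4 = (+0.8094, -0.5872)
edge 5: e_5 = (-0.47, +1.96);  n_5 = (+0.9724, +0.2332)
∠(n_4, n_5) = 49.45°
δ = |180° − 49.45°| = 130.55°
130.55° > 2α = 57.62°  →  invalid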